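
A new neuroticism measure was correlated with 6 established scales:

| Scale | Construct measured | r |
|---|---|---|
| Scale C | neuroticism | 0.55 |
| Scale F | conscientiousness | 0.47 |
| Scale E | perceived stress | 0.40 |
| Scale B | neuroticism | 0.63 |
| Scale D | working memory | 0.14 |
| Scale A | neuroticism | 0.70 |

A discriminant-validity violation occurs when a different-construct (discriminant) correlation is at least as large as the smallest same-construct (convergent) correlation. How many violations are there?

Convergent (same construct = neuroticism): Scale C, Scale B, Scale A.
Smallest convergent = 0.55. Discriminant values: 0.47, 0.40, 0.14; count ≥ 0.55 → 0.

0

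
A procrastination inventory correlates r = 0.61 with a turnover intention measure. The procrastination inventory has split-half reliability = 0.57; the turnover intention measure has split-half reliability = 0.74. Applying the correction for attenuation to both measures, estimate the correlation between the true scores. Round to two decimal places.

0.94

r_true = r_obs / √(r_xx · r_yy) = 0.61 / √(0.57 × 0.74) = 0.61 / √0.4218 = 0.61 / 0.6495 ≈ 0.94.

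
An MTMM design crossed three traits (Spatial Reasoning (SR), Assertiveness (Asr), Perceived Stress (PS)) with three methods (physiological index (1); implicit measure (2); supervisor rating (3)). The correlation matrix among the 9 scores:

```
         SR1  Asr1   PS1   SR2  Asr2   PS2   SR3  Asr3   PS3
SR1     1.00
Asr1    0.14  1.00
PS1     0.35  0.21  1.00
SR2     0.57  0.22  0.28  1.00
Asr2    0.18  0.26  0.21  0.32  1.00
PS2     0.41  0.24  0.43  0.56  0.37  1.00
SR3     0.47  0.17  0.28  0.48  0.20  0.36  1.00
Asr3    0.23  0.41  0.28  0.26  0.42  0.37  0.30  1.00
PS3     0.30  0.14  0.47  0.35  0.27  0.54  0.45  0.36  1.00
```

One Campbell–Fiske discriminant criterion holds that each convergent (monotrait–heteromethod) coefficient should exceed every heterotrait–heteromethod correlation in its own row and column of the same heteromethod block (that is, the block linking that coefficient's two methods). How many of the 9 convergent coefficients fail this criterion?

0

Checking each validity diagonal entry against its comparison values:
SR (methods 1·2): 0.57 vs {0.18, 0.22, 0.41, 0.28} → pass.
SR (methods 1·3): 0.47 vs {0.23, 0.17, 0.30, 0.28} → pass.
SR (methods 2·3): 0.48 vs {0.26, 0.20, 0.35, 0.36} → pass.
Asr (methods 1·2): 0.26 vs {0.22, 0.18, 0.24, 0.21} → pass.
Asr (methods 1·3): 0.41 vs {0.17, 0.23, 0.14, 0.28} → pass.
Asr (methods 2·3): 0.42 vs {0.20, 0.26, 0.27, 0.37} → pass.
PS (methods 1·2): 0.43 vs {0.28, 0.41, 0.21, 0.24} → pass.
PS (methods 1·3): 0.47 vs {0.28, 0.30, 0.28, 0.14} → pass.
PS (methods 2·3): 0.54 vs {0.36, 0.35, 0.37, 0.27} → pass.
0 of 9 fail.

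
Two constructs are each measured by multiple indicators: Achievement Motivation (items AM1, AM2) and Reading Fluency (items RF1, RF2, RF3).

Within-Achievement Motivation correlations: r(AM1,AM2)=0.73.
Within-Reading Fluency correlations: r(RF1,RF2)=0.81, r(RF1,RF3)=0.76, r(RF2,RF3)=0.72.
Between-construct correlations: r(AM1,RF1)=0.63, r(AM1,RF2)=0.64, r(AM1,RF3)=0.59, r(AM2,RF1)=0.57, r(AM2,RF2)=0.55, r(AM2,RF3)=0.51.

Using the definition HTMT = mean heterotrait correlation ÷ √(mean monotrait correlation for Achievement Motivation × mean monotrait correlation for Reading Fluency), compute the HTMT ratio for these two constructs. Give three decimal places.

0.779

Between-construct mean = 3.49/6 = 0.5817.
Mean within-AM = 0.73/1 = 0.7300; mean within-RF = 2.29/3 = 0.7633.
Geometric mean = √(0.7300 × 0.7633) = 0.7465.
HTMT = 0.5817 / 0.7465 = 0.779.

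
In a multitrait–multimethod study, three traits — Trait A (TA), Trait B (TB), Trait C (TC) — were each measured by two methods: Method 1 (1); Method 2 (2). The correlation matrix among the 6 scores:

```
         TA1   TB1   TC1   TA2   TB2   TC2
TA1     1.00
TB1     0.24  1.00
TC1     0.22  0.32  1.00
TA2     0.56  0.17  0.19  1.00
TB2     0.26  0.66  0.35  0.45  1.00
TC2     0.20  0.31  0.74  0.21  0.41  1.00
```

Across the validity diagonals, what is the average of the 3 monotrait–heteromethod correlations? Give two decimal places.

0.65

Convergent values: 0.56, 0.66, 0.74; mean = 1.96/3 = 0.65.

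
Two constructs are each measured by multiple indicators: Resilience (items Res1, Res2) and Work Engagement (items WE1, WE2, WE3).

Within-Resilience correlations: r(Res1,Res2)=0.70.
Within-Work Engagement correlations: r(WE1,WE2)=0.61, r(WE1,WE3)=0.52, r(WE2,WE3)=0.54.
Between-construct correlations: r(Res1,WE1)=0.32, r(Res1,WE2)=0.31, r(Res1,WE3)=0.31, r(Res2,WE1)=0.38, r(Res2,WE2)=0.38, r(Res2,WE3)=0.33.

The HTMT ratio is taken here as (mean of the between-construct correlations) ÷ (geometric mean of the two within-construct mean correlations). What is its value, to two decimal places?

0.54

Between-construct mean = 2.03/6 = 0.3383.
Mean within-Res = 0.70/1 = 0.7000; mean within-WE = 1.67/3 = 0.5567.
Geometric mean = √(0.7000 × 0.5567) = 0.6243.
HTMT = 0.3383 / 0.6243 = 0.54.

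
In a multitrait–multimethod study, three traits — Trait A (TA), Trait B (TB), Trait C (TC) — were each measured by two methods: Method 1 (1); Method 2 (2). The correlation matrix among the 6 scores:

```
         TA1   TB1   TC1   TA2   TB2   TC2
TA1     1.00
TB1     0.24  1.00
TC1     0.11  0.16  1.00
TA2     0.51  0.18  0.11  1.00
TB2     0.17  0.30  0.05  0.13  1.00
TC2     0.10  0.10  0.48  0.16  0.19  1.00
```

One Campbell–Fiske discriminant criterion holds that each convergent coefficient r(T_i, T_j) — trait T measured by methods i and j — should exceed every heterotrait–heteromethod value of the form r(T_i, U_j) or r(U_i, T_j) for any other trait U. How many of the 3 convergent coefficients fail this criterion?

0

Each convergent coefficient versus the relevant comparison correlations:
TA (methods 1·2): 0.51 vs {0.17, 0.18, 0.10, 0.11} → pass.
TB (methods 1·2): 0.30 vs {0.18, 0.17, 0.10, 0.05} → pass.
TC (methods 1·2): 0.48 vs {0.11, 0.10, 0.05, 0.10} → pass.
0 of 3 fail.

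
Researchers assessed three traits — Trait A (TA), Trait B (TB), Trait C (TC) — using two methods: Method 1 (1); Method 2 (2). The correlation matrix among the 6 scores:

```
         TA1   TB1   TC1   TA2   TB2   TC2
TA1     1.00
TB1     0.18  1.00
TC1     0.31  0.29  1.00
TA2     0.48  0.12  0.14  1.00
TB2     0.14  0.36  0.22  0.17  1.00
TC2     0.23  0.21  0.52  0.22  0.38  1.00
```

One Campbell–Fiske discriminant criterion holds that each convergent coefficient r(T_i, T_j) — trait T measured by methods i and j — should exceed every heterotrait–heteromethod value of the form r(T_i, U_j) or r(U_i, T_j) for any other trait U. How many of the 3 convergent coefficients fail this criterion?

Each convergent coefficient versus the relevant comparison correlations:
TA (methods 1·2): 0.48 vs {0.14, 0.12, 0.23, 0.14} → pass.
TB (methods 1·2): 0.36 vs {0.12, 0.14, 0.21, 0.22} → pass.
TC (methods 1·2): 0.52 vs {0.14, 0.23, 0.22, 0.21} → pass.
0 of 3 fail.

0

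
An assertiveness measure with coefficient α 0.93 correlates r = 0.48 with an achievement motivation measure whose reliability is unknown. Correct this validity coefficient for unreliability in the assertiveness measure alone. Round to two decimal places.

Single correction: r_c = r_obs / √r_xx = 0.48 / √0.93 = 0.48 / 0.9644 ≈ 0.50.

0.50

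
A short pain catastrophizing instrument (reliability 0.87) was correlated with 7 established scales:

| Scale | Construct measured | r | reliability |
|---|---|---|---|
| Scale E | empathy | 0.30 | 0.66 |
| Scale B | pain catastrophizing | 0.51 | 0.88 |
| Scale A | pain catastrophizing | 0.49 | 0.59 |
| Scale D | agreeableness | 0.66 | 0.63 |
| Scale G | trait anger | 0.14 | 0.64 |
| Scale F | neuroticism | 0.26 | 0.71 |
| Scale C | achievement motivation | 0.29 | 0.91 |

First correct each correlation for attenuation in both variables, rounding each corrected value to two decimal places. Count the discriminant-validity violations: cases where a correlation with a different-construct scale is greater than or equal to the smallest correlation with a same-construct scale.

1

Disattenuated r (r / √(r_scale · r_new)):
  Scale E (disc): 0.30 / √(0.66·0.87) = 0.40
  Scale B (conv): 0.51 / √(0.88·0.87) = 0.58
  Scale A (conv): 0.49 / √(0.59·0.87) = 0.68
  Scale D (disc): 0.66 / √(0.63·0.87) = 0.89
  Scale G (disc): 0.14 / √(0.64·0.87) = 0.19
  Scale F (disc): 0.26 / √(0.71·0.87) = 0.33
  Scale C (disc): 0.29 / √(0.91·0.87) = 0.33
Smallest convergent = 0.58. Discriminant values: 0.40, 0.89, 0.19, 0.33, 0.33; count ≥ 0.58 → 1.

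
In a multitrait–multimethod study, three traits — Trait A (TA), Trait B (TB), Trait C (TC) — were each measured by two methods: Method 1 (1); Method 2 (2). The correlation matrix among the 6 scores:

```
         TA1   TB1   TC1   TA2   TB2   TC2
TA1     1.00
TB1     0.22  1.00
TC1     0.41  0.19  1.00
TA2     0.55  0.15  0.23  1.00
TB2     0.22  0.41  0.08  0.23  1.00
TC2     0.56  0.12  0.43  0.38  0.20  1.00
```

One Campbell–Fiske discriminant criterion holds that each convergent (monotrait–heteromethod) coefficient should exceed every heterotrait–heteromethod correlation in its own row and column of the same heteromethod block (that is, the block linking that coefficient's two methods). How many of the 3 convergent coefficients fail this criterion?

2

Checking each validity diagonal entry against its comparison values:
TA (methods 1·2): 0.55 vs {0.22, 0.15, 0.56, 0.23} → fail.
TB (methods 1·2): 0.41 vs {0.15, 0.22, 0.12, 0.08} → pass.
TC (methods 1·2): 0.43 vs {0.23, 0.56, 0.08, 0.12} → fail.
2 of 3 fail.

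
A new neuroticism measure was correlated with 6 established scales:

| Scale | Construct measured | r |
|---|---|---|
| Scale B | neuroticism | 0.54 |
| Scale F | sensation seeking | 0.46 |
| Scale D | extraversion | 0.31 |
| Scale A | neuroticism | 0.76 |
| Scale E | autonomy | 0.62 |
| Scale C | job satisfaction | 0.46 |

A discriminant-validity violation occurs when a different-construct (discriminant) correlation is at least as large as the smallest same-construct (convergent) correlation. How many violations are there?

1

Convergent (same construct = neuroticism): Scale B, Scale A.
Smallest convergent = 0.54. Discriminant values: 0.46, 0.31, 0.62, 0.46; count ≥ 0.54 → 1.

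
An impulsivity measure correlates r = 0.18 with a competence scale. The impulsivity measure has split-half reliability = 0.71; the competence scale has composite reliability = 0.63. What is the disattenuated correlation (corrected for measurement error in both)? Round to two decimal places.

0.27

r_true = r_obs / √(r_xx · r_yy) = 0.18 / √(0.71 × 0.63) = 0.18 / √0.4473 = 0.18 / 0.6688 ≈ 0.27.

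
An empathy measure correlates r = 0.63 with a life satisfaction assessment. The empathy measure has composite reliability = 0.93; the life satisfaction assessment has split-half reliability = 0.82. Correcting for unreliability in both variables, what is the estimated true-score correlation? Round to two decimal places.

r_true = r_obs / √(r_xx · r_yy) = 0.63 / √(0.93 × 0.82) = 0.63 / √0.7626 = 0.63 / 0.8733 ≈ 0.72.

0.72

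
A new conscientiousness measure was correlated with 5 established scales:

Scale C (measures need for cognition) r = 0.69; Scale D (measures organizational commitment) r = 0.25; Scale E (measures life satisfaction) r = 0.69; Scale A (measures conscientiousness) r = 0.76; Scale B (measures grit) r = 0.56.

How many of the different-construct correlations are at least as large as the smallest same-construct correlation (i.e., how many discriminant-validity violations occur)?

Convergent (same construct = conscientiousness): Scale A.
Smallest convergent = 0.76. Discriminant values: 0.69, 0.25, 0.69, 0.56; count ≥ 0.76 → 0.

0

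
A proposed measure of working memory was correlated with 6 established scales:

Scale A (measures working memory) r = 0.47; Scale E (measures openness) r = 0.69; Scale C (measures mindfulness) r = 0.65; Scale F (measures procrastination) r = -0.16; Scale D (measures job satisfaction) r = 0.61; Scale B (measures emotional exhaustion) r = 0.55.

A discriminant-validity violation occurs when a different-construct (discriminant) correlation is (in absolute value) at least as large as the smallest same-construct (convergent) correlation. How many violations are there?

Convergent (same construct = working memory): Scale A.
Smallest convergent = 0.47. Discriminant |r|: 0.69, 0.65, 0.16, 0.61, 0.55; count ≥ 0.47 → 4.

4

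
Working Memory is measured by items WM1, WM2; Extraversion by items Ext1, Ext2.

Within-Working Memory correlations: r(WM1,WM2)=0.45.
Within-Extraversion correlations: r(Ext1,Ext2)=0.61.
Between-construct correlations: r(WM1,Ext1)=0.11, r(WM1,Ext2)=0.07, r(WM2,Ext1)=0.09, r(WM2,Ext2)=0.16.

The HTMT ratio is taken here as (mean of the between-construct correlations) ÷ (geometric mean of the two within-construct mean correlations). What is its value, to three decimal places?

Between-construct mean = 0.43/4 = 0.1075.
Mean within-WM = 0.45/1 = 0.4500; mean within-Ext = 0.61/1 = 0.6100.
Geometric mean = √(0.4500 × 0.6100) = 0.5239.
HTMT = 0.1075 / 0.5239 = 0.205.

0.205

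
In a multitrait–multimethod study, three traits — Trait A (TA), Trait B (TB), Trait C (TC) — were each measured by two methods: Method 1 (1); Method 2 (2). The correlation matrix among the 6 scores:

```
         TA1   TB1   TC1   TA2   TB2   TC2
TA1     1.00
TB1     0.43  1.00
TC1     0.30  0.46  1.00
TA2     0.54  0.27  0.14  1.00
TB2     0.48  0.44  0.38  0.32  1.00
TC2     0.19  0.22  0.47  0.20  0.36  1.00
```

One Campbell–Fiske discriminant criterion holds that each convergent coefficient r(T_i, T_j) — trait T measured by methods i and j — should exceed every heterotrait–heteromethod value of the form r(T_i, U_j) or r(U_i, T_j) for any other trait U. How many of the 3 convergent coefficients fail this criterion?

1

Checking each validity diagonal entry against its comparison values:
TA (methods 1·2): 0.54 vs {0.48, 0.27, 0.19, 0.14} → pass.
TB (methods 1·2): 0.44 vs {0.27, 0.48, 0.22, 0.38} → fail.
TC (methods 1·2): 0.47 vs {0.14, 0.19, 0.38, 0.22} → pass.
1 of 3 fail.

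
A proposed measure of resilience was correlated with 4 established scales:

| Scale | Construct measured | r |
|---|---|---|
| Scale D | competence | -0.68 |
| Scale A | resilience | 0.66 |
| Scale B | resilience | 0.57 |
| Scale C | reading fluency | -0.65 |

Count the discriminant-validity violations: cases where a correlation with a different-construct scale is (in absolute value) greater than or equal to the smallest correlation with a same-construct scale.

2

Convergent (same construct = resilience): Scale A, Scale B.
Smallest convergent = 0.57. Discriminant |r|: 0.68, 0.65; count ≥ 0.57 → 2.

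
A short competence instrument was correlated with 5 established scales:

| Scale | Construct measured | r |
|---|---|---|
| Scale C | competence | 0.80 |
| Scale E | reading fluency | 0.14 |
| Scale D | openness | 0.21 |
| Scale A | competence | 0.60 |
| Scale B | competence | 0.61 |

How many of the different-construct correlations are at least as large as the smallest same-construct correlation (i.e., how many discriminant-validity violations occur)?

0

Convergent (same construct = competence): Scale C, Scale A, Scale B.
Smallest convergent = 0.60. Discriminant values: 0.14, 0.21; count ≥ 0.60 → 0.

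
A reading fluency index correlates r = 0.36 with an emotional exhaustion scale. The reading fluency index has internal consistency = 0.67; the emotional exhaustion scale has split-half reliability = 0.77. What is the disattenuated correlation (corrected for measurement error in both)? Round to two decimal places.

0.50

r_true = r_obs / √(r_xx · r_yy) = 0.36 / √(0.67 × 0.77) = 0.36 / √0.5159 = 0.36 / 0.7183 ≈ 0.50.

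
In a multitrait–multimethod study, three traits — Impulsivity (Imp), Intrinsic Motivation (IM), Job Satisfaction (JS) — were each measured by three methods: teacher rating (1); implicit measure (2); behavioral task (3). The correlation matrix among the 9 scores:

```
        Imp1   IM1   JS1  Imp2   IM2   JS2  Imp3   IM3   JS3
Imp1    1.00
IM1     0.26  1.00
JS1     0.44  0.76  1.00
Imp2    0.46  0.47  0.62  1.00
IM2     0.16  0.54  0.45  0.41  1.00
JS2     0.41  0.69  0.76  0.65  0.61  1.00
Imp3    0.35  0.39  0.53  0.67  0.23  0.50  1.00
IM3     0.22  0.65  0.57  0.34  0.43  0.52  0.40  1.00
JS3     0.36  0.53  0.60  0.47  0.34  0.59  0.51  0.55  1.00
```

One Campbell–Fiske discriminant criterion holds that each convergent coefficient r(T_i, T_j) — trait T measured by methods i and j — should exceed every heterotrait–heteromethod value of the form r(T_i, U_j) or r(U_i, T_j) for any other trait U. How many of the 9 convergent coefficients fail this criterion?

4

Each convergent coefficient versus the relevant comparison correlations:
Imp (methods 1·2): 0.46 vs {0.16, 0.47, 0.41, 0.62} → fail.
Imp (methods 1·3): 0.35 vs {0.22, 0.39, 0.36, 0.53} → fail.
Imp (methods 2·3): 0.67 vs {0.34, 0.23, 0.47, 0.50} → pass.
IM (methods 1·2): 0.54 vs {0.47, 0.16, 0.69, 0.45} → fail.
IM (methods 1·3): 0.65 vs {0.39, 0.22, 0.53, 0.57} → pass.
IM (methods 2·3): 0.43 vs {0.23, 0.34, 0.34, 0.52} → fail.
JS (methods 1·2): 0.76 vs {0.62, 0.41, 0.45, 0.69} → pass.
JS (methods 1·3): 0.60 vs {0.53, 0.36, 0.57, 0.53} → pass.
JS (methods 2·3): 0.59 vs {0.50, 0.47, 0.52, 0.34} → pass.
4 of 9 fail.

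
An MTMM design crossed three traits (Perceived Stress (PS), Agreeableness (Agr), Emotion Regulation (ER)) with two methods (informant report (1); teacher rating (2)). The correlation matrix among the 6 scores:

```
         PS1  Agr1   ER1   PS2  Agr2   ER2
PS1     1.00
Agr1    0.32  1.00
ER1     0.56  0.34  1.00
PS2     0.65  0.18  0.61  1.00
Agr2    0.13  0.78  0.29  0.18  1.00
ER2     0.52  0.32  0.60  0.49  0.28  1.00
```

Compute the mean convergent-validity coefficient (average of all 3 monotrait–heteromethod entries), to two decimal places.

Convergent values: 0.65, 0.78, 0.60; mean = 2.03/3 = 0.68.

0.68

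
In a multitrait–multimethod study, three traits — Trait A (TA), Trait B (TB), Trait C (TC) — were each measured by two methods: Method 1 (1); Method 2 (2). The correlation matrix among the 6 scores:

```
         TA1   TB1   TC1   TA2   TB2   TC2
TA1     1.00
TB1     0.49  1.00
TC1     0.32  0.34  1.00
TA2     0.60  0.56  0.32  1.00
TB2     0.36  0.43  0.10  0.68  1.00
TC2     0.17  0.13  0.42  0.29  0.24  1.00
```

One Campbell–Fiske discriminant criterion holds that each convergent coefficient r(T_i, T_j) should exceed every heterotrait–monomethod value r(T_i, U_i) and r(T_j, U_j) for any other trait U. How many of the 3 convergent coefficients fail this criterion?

Each convergent coefficient versus the relevant comparison correlations:
TA (methods 1·2): 0.60 vs {0.49, 0.68, 0.32, 0.29} → fail.
TB (methods 1·2): 0.43 vs {0.49, 0.68, 0.34, 0.24} → fail.
TC (methods 1·2): 0.42 vs {0.32, 0.29, 0.34, 0.24} → pass.
2 of 3 fail.

2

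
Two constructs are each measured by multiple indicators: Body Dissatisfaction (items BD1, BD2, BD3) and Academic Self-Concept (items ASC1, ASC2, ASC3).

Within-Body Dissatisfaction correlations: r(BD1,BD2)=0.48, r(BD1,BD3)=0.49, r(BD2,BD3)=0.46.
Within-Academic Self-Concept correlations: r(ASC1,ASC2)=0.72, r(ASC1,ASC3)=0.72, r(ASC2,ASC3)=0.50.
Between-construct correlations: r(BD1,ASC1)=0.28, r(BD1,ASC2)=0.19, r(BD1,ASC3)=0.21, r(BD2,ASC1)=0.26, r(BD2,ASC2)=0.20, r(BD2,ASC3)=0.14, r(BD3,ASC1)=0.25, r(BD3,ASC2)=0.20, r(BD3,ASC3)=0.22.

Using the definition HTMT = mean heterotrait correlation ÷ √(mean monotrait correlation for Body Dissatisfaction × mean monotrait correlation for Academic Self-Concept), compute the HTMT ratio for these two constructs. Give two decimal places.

0.39

Mean heterotrait r = 1.95/9 = 0.2167.
Mean within-BD = 1.43/3 = 0.4767; mean within-ASC = 1.94/3 = 0.6467.
Geometric mean = √(0.4767 × 0.6467) = 0.5552.
HTMT = 0.2167 / 0.5552 = 0.39.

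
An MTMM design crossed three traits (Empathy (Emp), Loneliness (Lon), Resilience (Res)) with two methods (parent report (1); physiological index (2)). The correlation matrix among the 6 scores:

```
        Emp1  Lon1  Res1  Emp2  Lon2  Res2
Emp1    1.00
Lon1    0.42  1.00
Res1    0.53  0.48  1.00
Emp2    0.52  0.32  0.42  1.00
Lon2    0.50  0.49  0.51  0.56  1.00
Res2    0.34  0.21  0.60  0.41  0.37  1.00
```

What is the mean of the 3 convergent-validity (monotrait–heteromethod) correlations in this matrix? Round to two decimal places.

Convergent values: 0.52, 0.49, 0.60; mean = 1.61/3 = 0.54.

0.54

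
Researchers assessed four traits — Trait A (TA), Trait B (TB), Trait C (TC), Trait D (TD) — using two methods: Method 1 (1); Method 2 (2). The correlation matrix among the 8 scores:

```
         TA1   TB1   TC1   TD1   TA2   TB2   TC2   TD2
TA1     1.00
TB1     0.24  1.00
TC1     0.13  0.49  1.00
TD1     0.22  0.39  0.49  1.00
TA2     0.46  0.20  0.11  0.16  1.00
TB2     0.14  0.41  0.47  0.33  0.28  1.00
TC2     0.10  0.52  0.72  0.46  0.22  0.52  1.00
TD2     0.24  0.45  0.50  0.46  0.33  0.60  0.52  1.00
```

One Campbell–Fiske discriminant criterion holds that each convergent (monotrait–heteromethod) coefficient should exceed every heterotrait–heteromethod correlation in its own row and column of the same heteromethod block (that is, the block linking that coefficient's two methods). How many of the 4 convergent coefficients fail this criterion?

Convergent coefficients and their comparison sets:
TA (methods 1·2): 0.46 vs {0.14, 0.20, 0.10, 0.11, 0.24, 0.16} → pass.
TB (methods 1·2): 0.41 vs {0.20, 0.14, 0.52, 0.47, 0.45, 0.33} → fail.
TC (methods 1·2): 0.72 vs {0.11, 0.10, 0.47, 0.52, 0.50, 0.46} → pass.
TD (methods 1·2): 0.46 vs {0.16, 0.24, 0.33, 0.45, 0.46, 0.50} → fail.
2 of 4 fail.

2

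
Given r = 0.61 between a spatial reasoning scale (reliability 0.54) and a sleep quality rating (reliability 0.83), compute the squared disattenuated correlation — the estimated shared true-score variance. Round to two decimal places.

0.83

Disattenuated r = 0.61 / √(0.54 × 0.83) = 0.61 / 0.6695 = 0.9111.
Shared true-score variance = 0.9111² = 0.8301 ≈ 0.83.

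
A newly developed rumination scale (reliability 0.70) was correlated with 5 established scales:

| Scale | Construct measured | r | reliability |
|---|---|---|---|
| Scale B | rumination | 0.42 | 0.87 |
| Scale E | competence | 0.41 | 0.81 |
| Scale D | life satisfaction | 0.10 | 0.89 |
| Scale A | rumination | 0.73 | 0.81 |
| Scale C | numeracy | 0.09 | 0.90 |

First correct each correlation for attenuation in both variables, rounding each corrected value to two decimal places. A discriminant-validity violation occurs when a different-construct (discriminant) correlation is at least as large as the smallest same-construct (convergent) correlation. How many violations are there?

Disattenuated r (r / √(r_scale · r_new)):
  Scale B (conv): 0.42 / √(0.87·0.70) = 0.54
  Scale E (disc): 0.41 / √(0.81·0.70) = 0.54
  Scale D (disc): 0.10 / √(0.89·0.70) = 0.13
  Scale A (conv): 0.73 / √(0.81·0.70) = 0.97
  Scale C (disc): 0.09 / √(0.90·0.70) = 0.11
Smallest convergent = 0.54. Discriminant values: 0.54, 0.13, 0.11; count ≥ 0.54 → 1.

1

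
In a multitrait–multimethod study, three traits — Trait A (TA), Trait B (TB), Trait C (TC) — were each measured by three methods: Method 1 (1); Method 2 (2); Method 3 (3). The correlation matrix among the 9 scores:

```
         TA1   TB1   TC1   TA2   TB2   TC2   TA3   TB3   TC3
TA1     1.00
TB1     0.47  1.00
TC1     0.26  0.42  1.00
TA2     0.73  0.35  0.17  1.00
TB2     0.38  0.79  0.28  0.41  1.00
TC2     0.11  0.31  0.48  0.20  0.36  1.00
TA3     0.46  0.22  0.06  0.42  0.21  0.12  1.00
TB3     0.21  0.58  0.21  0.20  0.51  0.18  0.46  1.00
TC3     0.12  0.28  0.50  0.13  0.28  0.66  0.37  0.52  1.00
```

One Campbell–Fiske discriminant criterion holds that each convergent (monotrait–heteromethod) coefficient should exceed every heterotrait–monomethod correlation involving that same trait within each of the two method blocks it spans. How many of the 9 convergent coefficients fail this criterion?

4

Checking each validity diagonal entry against its comparison values:
TA (methods 1·2): 0.73 vs {0.47, 0.41, 0.26, 0.20} → pass.
TA (methods 1·3): 0.46 vs {0.47, 0.46, 0.26, 0.37} → fail.
TA (methods 2·3): 0.42 vs {0.41, 0.46, 0.20, 0.37} → fail.
TB (methods 1·2): 0.79 vs {0.47, 0.41, 0.42, 0.36} → pass.
TB (methods 1·3): 0.58 vs {0.47, 0.46, 0.42, 0.52} → pass.
TB (methods 2·3): 0.51 vs {0.41, 0.46, 0.36, 0.52} → fail.
TC (methods 1·2): 0.48 vs {0.26, 0.20, 0.42, 0.36} → pass.
TC (methods 1·3): 0.50 vs {0.26, 0.37, 0.42, 0.52} → fail.
TC (methods 2·3): 0.66 vs {0.20, 0.37, 0.36, 0.52} → pass.
4 of 9 fail.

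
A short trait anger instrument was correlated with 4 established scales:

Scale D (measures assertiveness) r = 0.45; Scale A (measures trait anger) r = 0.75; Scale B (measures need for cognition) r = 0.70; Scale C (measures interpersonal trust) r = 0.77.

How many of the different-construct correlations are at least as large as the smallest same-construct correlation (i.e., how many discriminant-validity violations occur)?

1

Convergent (same construct = trait anger): Scale A.
Smallest convergent = 0.75. Discriminant values: 0.45, 0.70, 0.77; count ≥ 0.75 → 1.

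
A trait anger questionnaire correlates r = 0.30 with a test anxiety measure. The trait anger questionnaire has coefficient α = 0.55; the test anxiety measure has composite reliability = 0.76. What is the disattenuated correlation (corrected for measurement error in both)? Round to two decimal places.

0.46

r_true = r_obs / √(r_xx · r_yy) = 0.30 / √(0.55 × 0.76) = 0.30 / √0.4180 = 0.30 / 0.6465 ≈ 0.46.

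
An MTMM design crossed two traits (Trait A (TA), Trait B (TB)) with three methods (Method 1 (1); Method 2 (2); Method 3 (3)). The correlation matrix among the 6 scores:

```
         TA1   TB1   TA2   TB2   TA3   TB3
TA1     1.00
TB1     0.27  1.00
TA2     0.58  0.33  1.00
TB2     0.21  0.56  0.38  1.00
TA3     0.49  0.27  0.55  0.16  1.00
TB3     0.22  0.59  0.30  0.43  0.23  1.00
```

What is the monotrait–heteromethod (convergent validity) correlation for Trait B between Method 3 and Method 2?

0.43

Same trait (TB), different methods: r(TB3, TB2) = 0.43.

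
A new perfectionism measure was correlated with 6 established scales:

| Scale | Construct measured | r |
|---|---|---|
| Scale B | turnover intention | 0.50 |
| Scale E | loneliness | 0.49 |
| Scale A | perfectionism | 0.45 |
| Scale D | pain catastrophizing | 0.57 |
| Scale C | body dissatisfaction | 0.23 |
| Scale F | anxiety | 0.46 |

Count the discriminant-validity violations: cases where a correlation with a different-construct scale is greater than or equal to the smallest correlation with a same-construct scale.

Convergent (same construct = perfectionism): Scale A.
Smallest convergent = 0.45. Discriminant values: 0.50, 0.49, 0.57, 0.23, 0.46; count ≥ 0.45 → 4.

4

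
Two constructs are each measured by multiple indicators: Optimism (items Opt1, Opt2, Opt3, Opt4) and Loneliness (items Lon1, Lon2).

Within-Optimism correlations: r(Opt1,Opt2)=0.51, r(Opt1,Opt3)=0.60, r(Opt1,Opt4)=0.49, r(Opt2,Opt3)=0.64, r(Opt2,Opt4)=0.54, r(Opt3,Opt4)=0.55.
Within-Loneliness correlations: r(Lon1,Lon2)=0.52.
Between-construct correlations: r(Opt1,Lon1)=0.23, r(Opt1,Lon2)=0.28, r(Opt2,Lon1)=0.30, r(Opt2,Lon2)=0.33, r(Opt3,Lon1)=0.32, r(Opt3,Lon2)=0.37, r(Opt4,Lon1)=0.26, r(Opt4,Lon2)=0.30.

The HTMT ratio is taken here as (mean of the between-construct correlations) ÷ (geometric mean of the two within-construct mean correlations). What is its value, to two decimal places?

Between-construct mean = 2.39/8 = 0.2988.
Mean within-Opt = 3.33/6 = 0.5550; mean within-Lon = 0.52/1 = 0.5200.
Geometric mean = √(0.5550 × 0.5200) = 0.5372.
HTMT = 0.2988 / 0.5372 = 0.56.

0.56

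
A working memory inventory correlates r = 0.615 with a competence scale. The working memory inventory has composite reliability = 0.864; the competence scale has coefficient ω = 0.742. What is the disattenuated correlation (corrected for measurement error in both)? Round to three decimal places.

r_true = r_obs / √(r_xx · r_yy) = 0.615 / √(0.864 × 0.742) = 0.615 / √0.641088 = 0.615 / 0.8007 ≈ 0.768.

0.768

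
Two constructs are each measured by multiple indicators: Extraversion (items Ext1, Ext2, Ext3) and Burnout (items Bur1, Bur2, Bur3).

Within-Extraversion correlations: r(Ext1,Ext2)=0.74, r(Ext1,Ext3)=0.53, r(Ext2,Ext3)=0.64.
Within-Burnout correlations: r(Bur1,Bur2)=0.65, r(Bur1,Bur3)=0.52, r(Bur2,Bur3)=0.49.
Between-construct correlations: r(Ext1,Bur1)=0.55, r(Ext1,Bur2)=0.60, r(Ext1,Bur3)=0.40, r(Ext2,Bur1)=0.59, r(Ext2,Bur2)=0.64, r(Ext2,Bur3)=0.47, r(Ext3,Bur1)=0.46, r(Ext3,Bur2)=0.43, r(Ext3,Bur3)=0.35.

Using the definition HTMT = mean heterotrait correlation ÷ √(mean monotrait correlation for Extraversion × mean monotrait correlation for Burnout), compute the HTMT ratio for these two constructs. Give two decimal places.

Between-construct mean = 4.49/9 = 0.4989.
Mean within-Ext = 1.91/3 = 0.6367; mean within-Bur = 1.66/3 = 0.5533.
Geometric mean = √(0.6367 × 0.5533) = 0.5935.
HTMT = 0.4989 / 0.5935 = 0.84.

0.84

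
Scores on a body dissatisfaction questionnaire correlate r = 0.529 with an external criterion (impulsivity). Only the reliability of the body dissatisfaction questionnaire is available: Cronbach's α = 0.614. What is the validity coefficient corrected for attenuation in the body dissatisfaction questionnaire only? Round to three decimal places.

0.675

Single correction: r_c = r_obs / √r_xx = 0.529 / √0.614 = 0.529 / 0.7836 ≈ 0.675.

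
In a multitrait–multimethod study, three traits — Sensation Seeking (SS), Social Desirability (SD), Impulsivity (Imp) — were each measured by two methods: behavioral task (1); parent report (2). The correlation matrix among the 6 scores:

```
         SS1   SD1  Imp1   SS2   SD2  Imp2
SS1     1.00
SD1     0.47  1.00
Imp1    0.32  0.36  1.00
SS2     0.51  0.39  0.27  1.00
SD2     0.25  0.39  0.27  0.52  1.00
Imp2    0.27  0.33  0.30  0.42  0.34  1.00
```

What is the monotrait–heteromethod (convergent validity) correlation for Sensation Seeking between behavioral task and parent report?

Same trait (SS), different methods: r(SS1, SS2) = 0.51.

0.51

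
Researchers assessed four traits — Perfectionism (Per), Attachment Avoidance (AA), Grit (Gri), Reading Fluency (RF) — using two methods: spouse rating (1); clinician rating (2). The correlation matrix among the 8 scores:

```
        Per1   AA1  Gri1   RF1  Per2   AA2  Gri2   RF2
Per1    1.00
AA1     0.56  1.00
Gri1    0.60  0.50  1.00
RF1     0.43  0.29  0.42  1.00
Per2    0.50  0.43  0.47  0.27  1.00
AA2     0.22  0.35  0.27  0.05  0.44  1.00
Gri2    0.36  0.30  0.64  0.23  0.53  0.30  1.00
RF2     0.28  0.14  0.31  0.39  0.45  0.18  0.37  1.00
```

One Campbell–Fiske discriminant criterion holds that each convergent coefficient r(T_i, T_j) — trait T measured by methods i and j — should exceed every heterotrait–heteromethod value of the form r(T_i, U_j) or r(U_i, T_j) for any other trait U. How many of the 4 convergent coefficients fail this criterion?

1

Convergent coefficients and their comparison sets:
Per (methods 1·2): 0.50 vs {0.22, 0.43, 0.36, 0.47, 0.28, 0.27} → pass.
AA (methods 1·2): 0.35 vs {0.43, 0.22, 0.30, 0.27, 0.14, 0.05} → fail.
Gri (methods 1·2): 0.64 vs {0.47, 0.36, 0.27, 0.30, 0.31, 0.23} → pass.
RF (methods 1·2): 0.39 vs {0.27, 0.28, 0.05, 0.14, 0.23, 0.31} → pass.
1 of 4 fail.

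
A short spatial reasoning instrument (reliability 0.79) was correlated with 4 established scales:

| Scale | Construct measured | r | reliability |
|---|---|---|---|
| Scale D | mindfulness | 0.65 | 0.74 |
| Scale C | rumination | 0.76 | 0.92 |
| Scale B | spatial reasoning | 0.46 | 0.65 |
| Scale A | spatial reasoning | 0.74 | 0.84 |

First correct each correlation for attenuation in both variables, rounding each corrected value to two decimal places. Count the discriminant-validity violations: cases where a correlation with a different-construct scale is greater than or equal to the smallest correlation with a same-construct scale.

Disattenuated r (r / √(r_scale · r_new)):
  Scale D (disc): 0.65 / √(0.74·0.79) = 0.85
  Scale C (disc): 0.76 / √(0.92·0.79) = 0.89
  Scale B (conv): 0.46 / √(0.65·0.79) = 0.64
  Scale A (conv): 0.74 / √(0.84·0.79) = 0.91
Smallest convergent = 0.64. Discriminant values: 0.85, 0.89; count ≥ 0.64 → 2.

2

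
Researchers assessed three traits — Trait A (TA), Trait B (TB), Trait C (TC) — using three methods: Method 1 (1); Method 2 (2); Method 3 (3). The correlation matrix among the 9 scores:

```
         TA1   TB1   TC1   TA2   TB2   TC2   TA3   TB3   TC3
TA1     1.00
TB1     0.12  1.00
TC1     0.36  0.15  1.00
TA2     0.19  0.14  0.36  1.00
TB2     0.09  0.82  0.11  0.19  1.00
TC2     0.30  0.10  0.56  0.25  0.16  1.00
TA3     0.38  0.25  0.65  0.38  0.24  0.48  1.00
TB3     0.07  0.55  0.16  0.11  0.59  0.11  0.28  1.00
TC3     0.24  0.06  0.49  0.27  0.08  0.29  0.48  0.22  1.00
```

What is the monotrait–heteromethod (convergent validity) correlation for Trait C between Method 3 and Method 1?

Same trait (TC), different methods: r(TC3, TC1) = 0.49.

0.49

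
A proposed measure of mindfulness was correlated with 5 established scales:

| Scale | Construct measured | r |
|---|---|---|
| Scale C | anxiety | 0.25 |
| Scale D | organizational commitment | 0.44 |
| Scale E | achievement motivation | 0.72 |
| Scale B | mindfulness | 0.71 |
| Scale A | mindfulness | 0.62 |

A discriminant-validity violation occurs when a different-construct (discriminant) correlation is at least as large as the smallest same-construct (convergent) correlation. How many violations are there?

1

Convergent (same construct = mindfulness): Scale B, Scale A.
Smallest convergent = 0.62. Discriminant values: 0.25, 0.44, 0.72; count ≥ 0.62 → 1.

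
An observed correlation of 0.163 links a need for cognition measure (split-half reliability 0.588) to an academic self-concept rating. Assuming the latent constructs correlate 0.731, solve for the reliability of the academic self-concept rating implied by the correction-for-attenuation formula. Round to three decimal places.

0.085

r_true = r_obs / √(r_xx · r_yy) ⇒ 0.731 = 0.163 / √(0.588 · r_yy).
√(0.588 · r_yy) = 0.163 / 0.731 = 0.2230; 0.588 · r_yy = 0.0497; r_yy = 0.0497 / 0.588 ≈ 0.085.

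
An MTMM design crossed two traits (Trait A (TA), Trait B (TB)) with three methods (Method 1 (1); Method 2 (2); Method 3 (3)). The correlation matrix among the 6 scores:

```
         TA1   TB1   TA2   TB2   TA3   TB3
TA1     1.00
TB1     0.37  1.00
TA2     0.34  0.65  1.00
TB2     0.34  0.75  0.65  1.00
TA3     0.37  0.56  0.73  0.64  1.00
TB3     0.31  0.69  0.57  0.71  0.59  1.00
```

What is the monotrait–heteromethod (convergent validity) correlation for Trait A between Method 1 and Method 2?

Same trait (TA), different methods: r(TA1, TA2) = 0.34.

0.34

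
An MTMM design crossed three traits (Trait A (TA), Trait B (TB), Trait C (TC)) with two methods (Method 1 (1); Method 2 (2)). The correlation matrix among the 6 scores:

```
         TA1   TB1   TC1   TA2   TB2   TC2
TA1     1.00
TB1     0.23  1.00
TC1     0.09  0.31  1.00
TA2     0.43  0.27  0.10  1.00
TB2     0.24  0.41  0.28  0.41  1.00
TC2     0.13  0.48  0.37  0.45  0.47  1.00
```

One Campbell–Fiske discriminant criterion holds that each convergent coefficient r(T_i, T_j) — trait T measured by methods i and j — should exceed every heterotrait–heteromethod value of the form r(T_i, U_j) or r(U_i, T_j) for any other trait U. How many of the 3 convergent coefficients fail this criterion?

Each convergent coefficient versus the relevant comparison correlations:
TA (methods 1·2): 0.43 vs {0.24, 0.27, 0.13, 0.10} → pass.
TB (methods 1·2): 0.41 vs {0.27, 0.24, 0.48, 0.28} → fail.
TC (methods 1·2): 0.37 vs {0.10, 0.13, 0.28, 0.48} → fail.
2 of 3 fail.

2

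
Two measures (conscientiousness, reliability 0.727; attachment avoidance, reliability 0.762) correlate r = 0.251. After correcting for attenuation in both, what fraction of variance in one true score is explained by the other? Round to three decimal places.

0.114

Disattenuated r = 0.251 / √(0.727 × 0.762) = 0.251 / 0.7443 = 0.3372.
Shared true-score variance = 0.3372² = 0.1137 ≈ 0.114.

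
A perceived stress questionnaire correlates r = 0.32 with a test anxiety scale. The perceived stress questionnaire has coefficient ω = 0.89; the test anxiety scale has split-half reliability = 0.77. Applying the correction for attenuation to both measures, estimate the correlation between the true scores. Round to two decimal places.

r_true = r_obs / √(r_xx · r_yy) = 0.32 / √(0.89 × 0.77) = 0.32 / √0.6853 = 0.32 / 0.8278 ≈ 0.39.

0.39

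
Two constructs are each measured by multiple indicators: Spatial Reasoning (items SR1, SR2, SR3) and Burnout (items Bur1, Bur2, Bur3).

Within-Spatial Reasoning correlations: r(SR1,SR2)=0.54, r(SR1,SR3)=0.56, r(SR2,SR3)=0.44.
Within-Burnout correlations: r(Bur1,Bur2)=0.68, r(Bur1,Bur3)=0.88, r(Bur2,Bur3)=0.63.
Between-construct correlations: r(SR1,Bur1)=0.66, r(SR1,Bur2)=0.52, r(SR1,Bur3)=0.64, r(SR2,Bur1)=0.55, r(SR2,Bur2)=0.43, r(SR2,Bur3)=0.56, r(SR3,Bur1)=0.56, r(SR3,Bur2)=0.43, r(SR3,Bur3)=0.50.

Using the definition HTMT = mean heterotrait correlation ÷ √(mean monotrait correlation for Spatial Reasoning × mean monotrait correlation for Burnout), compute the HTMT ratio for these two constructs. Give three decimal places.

Between-construct mean = 4.85/9 = 0.5389.
Mean within-SR = 1.54/3 = 0.5133; mean within-Bur = 2.19/3 = 0.7300.
Geometric mean = √(0.5133 × 0.7300) = 0.6121.
HTMT = 0.5389 / 0.6121 = 0.880.

0.880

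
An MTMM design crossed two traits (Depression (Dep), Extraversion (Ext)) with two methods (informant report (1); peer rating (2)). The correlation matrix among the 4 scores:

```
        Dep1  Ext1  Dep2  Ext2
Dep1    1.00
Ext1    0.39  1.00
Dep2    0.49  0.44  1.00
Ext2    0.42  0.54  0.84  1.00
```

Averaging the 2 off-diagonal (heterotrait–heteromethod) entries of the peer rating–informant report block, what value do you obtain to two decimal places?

0.43

HTHM values (method 2 × method 1): 0.44, 0.42; mean = 0.86/2 = 0.43.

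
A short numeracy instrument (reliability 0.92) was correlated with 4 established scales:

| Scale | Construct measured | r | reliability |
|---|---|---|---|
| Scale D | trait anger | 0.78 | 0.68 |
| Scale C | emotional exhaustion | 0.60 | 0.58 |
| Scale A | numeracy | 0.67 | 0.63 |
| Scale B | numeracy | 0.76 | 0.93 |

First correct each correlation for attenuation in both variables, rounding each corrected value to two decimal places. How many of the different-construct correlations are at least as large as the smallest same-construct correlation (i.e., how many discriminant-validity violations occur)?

2

Disattenuated r (r / √(r_scale · r_new)):
  Scale D (disc): 0.78 / √(0.68·0.92) = 0.99
  Scale C (disc): 0.60 / √(0.58·0.92) = 0.82
  Scale A (conv): 0.67 / √(0.63·0.92) = 0.88
  Scale B (conv): 0.76 / √(0.93·0.92) = 0.82
Smallest convergent = 0.82. Discriminant values: 0.99, 0.82; count ≥ 0.82 → 2.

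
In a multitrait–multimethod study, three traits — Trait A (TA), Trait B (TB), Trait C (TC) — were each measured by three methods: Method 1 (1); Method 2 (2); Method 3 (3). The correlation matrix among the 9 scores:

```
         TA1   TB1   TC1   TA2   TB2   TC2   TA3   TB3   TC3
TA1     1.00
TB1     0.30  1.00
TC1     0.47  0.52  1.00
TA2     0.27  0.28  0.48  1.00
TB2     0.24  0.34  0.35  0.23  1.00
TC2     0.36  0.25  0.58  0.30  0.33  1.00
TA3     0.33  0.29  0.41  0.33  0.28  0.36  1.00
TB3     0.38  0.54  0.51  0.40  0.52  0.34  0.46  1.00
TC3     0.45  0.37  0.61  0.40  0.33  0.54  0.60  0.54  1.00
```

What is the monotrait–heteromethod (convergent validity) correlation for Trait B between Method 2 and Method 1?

Same trait (TB), different methods: r(TB2, TB1) = 0.34.

0.34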